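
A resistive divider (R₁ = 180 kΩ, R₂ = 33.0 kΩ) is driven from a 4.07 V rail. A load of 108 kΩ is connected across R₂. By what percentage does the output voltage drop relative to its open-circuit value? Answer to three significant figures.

20.5 %

The divider's output (Thévenin) resistance is R₁‖R₂ = 27.89 kΩ.
Fractional drop under load = R_th/(R_th + R_L) = 27.89 / (27.89 + 108) = 0.2052.
So the output falls by 20.5 %.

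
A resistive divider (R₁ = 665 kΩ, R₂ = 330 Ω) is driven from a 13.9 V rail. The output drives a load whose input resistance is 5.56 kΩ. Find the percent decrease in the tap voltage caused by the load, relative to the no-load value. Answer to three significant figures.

5.60 %

The divider's output (Thévenin) resistance is R₁‖R₂ = 329.8 Ω.
Fractional drop under load = R_th/(R_th + R_L) = 329.8 / (329.8 + 5560) = 0.05600.
So the output falls by 5.60 %.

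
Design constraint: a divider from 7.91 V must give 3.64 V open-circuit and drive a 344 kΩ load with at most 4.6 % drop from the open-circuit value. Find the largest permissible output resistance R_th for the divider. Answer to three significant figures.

R_th ≤ 16.6 kΩ

Loading drop = R_th/(R_th + R_L) ≤ 0.0460, so R_th ≤ R_L · ε/(1−ε) = 344 kΩ × 0.0460/0.9540 = 16.6 kΩ.
(Any R1, R2 with R2/(R1+R2) = 0.460 and R1‖R2 ≤ 16.6 kΩ will meet the spec.)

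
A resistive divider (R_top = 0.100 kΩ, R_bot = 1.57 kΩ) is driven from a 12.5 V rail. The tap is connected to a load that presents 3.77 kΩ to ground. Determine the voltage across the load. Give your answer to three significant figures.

V_out ≈ 11.5 V

The load sits in parallel with R_bot: R_bot‖R_L = (1570 × 3770) / (1570 + 3770) = 1108 Ω.
V_out = 12.5 × 1108 / (100 + 1108) = 12.5 × 1108/1208 = 11.5 V.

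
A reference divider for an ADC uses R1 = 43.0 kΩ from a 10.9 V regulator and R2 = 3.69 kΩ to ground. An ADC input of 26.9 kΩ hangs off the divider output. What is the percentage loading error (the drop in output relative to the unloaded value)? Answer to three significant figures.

Unloaded V = 10.9 × 3.69/46.69 = 0.86145 V.
Loaded: R2‖R_L = 3.245 kΩ, giving V = 10.9 × 3.245/46.24 = 0.76482 V.
Drop = (0.86145 − 0.76482) / 0.86145 = 11.2 %.

11.2 %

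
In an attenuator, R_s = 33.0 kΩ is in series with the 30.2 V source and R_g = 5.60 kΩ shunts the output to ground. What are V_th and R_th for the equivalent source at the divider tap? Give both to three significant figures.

V_th is the open-circuit tap voltage: 30.2 × 5.60/(33.0 + 5.60) = 4.38 V.
With the supply zeroed, R_s and R_g appear in parallel from the tap: R_th = R_s‖R_g = (33.0 × 5.60)/38.60 = 4.79 kΩ.

V_th = 4.38 V, R_th = 4.79 kΩ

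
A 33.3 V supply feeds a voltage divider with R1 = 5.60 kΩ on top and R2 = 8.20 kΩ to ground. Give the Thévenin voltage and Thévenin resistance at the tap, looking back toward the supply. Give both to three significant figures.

V_th is the open-circuit tap voltage: 33.3 × 8.20/(5.60 + 8.20) = 19.8 V.
With the supply zeroed, R1 and R2 appear in parallel from the tap: R_th = R1‖R2 = (5.60 × 8.20)/13.80 = 3.33 kΩ.

V_th = 19.8 V, R_th = 3.33 kΩ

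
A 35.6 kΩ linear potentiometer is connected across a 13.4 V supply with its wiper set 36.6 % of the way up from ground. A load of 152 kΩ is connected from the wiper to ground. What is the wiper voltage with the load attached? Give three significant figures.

V ≈ 4.65 V

The wiper splits the pot into (1−α)R = 22.57 kΩ above and αR = 13.03 kΩ below.
Lower section ‖ load = 12.00 kΩ.
V_wiper = 13.4 × 12.00/(22.57 + 12.00) = 4.65 V.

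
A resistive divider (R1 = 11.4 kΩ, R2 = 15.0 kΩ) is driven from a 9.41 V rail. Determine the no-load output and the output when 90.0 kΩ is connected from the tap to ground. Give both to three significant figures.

Open-circuit: V = 9.41 × 15.0/(11.4 + 15.0) = 5.35 V.
With the load, R2 becomes R2‖R_L = 12.86 kΩ, so V = 9.41 × 12.86/24.26 = 4.99 V.

Unloaded: 5.35 V; loaded: 4.99 V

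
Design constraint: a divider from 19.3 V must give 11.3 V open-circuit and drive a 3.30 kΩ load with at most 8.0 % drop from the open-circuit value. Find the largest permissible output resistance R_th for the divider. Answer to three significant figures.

Loading drop = R_th/(R_th + R_L) ≤ 0.0800, so R_th ≤ R_L · ε/(1−ε) = 3.30 kΩ × 0.0800/0.9200 = 287 Ω.
(Any R1, R2 with R2/(R1+R2) = 0.585 and R1‖R2 ≤ 287 Ω will meet the spec.)

R_th ≤ 287 Ω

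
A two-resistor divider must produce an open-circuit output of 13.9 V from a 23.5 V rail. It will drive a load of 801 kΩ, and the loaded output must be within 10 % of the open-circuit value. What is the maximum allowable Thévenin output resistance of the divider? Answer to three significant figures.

Loading drop = R_th/(R_th + R_L) ≤ 0.100, so R_th ≤ R_L · ε/(1−ε) = 801 kΩ × 0.100/0.9000 = 89.0 kΩ.

R_th ≤ 89.0 kΩ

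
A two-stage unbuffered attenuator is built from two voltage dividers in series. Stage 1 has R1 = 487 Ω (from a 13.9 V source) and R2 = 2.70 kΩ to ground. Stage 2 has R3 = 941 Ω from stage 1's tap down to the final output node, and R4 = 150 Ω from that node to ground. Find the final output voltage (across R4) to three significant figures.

V_out ≈ 1.17 V

Stage 2 presents R3+R4 = 1091 Ω as a load on stage 1's tap.
Stage 1's lower leg becomes R2‖(R3+R4) = 777.0 Ω, so V_mid = 13.9 × 777.0/1264 = 8.545 V.
Stage 2 is itself unloaded: V_out = V_mid × R4/(R3+R4) = 8.545 × 150/1091 = 1.17 V.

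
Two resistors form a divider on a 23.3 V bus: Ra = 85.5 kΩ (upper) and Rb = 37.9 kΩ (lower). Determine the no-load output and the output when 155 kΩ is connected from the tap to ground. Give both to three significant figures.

Open-circuit: V = 23.3 × 37.9/(85.5 + 37.9) = 7.16 V.
With the load, Rb becomes Rb‖R_L = 30.45 kΩ, so V = 23.3 × 30.45/116.0 = 6.12 V.

Unloaded: 7.16 V; loaded: 6.12 V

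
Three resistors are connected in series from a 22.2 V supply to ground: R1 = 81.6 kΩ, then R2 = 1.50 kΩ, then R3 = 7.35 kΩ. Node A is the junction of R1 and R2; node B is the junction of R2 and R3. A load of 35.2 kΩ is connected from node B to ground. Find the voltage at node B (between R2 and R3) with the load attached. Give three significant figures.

At node B, R3 is in parallel with the load: R3‖R_L = 6.080 kΩ.
Below node A the resistance is R2 + (R3‖R_L) = 7.580 kΩ, so V_A = 22.2 × 7.580/89.18 = 1.887 V.
Then V_B = V_A × (R3‖R_L)/(R2 + R3‖R_L) = 1.887 × 6.080/7.580 = 1.51 V.

V ≈ 1.51 V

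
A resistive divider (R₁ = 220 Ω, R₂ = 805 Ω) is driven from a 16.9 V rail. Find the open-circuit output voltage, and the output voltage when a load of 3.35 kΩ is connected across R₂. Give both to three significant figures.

Unloaded: 13.3 V; loaded: 12.6 V

Open-circuit: V = 16.9 × 805/(220 + 805) = 13.3 V.
With the load, R₂ becomes R₂‖R_L = 649.0 Ω, so V = 16.9 × 649.0/869.0 = 12.6 V.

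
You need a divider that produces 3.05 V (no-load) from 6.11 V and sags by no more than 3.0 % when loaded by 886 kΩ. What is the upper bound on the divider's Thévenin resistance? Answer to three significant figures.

R_th ≤ 27.4 kΩ

Loading drop = R_th/(R_th + R_L) ≤ 0.0300, so R_th ≤ R_L · ε/(1−ε) = 886 kΩ × 0.0300/0.9700 = 27.4 kΩ.
(Any R1, R2 with R2/(R1+R2) = 0.499 and R1‖R2 ≤ 27.4 kΩ will meet the spec.)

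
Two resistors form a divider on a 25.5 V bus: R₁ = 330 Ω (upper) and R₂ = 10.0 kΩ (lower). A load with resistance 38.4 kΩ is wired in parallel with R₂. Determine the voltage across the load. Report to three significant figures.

V_out ≈ 24.5 V

The load sits in parallel with R₂: R₂‖R_L = (10000 × 38400) / (10000 + 38400) = 7934 Ω.
V_out = 25.5 × 7934 / (330 + 7934) = 25.5 × 7934/8264 = 24.5 V.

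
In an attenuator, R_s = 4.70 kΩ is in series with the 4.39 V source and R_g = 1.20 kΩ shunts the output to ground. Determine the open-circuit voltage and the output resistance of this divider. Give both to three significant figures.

V_th = 0.893 V, R_th = 956 Ω

V_th is the open-circuit tap voltage: 4.39 × 1.20/(4.70 + 1.20) = 0.893 V.
With the supply zeroed, R_s and R_g appear in parallel from the tap: R_th = R_s‖R_g = (4.70 × 1.20)/5.900 = 956 Ω.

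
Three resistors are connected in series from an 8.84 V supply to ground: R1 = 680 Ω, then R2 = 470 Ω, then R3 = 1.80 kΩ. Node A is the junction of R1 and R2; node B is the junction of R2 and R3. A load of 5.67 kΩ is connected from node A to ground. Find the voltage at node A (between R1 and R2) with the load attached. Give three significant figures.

V ≈ 6.23 V

Below node A the series string R2+R3 = 2270 Ω sits in parallel with the 5670 Ω load: 1621 Ω.
V_A = 8.84 × 1621/(680 + 1621) = 6.23 V.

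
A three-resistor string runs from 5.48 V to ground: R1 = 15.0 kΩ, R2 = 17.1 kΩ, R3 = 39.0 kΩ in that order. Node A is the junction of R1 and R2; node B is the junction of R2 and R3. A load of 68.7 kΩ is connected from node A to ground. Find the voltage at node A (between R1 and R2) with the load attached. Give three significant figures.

V ≈ 3.69 V

Below node A the series string R2+R3 = 56.10 kΩ sits in parallel with the 68.7 kΩ load: 30.88 kΩ.
V_A = 5.48 × 30.88/(15.0 + 30.88) = 3.69 V.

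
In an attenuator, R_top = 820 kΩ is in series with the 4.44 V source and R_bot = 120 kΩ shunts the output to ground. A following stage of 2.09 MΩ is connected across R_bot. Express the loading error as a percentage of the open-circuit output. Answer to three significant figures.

4.77 %

The divider's output (Thévenin) resistance is R_top‖R_bot = 104.7 kΩ.
Fractional drop under load = R_th/(R_th + R_L) = 104.7 / (104.7 + 2090) = 0.04770.
So the output falls by 4.77 %.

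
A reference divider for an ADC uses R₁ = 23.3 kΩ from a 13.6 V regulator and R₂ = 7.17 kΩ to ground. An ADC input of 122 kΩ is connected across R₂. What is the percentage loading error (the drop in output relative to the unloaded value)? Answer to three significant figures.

4.30 %

The divider's output (Thévenin) resistance is R₁‖R₂ = 5.483 kΩ.
Fractional drop under load = R_th/(R_th + R_L) = 5.483 / (5.483 + 122) = 0.04301.
So the output falls by 4.30 %.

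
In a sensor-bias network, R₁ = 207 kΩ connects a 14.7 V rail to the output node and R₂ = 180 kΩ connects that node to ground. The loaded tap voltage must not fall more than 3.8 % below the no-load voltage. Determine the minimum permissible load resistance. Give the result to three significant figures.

Output resistance R_th = R₁‖R₂ = (207 × 180)/387.0 = 96.28 kΩ.
The fractional drop is R_th/(R_th + R_L); requiring this ≤ 0.0380 gives R_L ≥ R_th(1/0.0380 − 1) = 96.28 × 25.32 = 2.44 MΩ.

R_L(min) ≈ 2.44 MΩ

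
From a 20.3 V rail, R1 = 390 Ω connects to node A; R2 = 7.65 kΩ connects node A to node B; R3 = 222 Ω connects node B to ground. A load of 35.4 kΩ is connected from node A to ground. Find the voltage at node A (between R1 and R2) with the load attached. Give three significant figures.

Below node A the series string R2+R3 = 7872 Ω sits in parallel with the 35400 Ω load: 6440 Ω.
V_A = 20.3 × 6440/(390 + 6440) = 19.1 V.

V ≈ 19.1 V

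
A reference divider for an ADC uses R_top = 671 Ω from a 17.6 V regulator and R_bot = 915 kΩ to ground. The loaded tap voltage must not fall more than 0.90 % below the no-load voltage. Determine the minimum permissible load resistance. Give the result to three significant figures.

R_L(min) ≈ 73.8 kΩ

Output resistance R_th = R_top‖R_bot = (671 × 915000)/915700 = 670.5 Ω.
The fractional drop is R_th/(R_th + R_L); requiring this ≤ 0.00900 gives R_L ≥ R_th(1/0.00900 − 1) = 670.5 × 110.1 = 73.8 kΩ.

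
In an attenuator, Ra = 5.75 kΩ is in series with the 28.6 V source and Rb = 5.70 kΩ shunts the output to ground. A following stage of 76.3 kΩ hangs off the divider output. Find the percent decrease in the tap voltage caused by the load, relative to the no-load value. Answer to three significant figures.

The divider's output (Thévenin) resistance is Ra‖Rb = 2.862 kΩ.
Fractional drop under load = R_th/(R_th + R_L) = 2.862 / (2.862 + 76.3) = 0.03616.
So the output falls by 3.62 %.

3.62 %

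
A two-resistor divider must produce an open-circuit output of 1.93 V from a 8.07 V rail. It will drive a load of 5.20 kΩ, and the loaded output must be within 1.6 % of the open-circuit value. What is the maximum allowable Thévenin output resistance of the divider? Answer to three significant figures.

Loading drop = R_th/(R_th + R_L) ≤ 0.0160, so R_th ≤ R_L · ε/(1−ε) = 5.20 kΩ × 0.0160/0.9840 = 84.6 Ω.
(Any R1, R2 with R2/(R1+R2) = 0.239 and R1‖R2 ≤ 84.6 Ω will meet the spec.)

R_th ≤ 84.6 Ω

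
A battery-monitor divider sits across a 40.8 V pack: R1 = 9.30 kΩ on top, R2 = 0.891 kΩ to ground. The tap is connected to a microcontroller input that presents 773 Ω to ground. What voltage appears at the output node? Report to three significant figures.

The load sits in parallel with R2: R2‖R_L = (891 × 773) / (891 + 773) = 413.9 Ω.
V_out = 40.8 × 413.9 / (9300 + 413.9) = 40.8 × 413.9/9714 = 1.74 V.

V_out ≈ 1.74 V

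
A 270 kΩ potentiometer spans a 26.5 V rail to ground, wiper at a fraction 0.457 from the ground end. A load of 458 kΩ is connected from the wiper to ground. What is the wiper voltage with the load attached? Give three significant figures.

V ≈ 10.6 V

The wiper splits the pot into (1−α)R = 146.6 kΩ above and αR = 123.4 kΩ below.
Lower section ‖ load = 97.20 kΩ.
V_wiper = 26.5 × 97.20/(146.6 + 97.20) = 10.6 V.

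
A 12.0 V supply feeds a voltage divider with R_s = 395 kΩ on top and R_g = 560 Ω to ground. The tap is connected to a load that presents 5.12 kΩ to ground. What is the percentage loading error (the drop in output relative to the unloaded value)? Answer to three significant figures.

9.85 %

Unloaded V = 12.0 × 560/395600 = 0.016989 V.
Loaded: R_g‖R_L = 504.8 Ω, giving V = 12.0 × 504.8/395500 = 0.015316 V.
Drop = (0.016989 − 0.015316) / 0.016989 = 9.85 %.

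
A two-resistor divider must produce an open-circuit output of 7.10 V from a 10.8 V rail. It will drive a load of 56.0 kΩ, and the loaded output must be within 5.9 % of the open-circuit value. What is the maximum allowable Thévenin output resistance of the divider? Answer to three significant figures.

R_th ≤ 3.51 kΩ

Loading drop = R_th/(R_th + R_L) ≤ 0.0590, so R_th ≤ R_L · ε/(1−ε) = 56.0 kΩ × 0.0590/0.9410 = 3.51 kΩ.
(Any R1, R2 with R2/(R1+R2) = 0.657 and R1‖R2 ≤ 3.51 kΩ will meet the spec.)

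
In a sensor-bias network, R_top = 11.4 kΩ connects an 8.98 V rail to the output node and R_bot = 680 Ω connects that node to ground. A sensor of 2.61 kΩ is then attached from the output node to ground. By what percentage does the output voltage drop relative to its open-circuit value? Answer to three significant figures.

Unloaded V = 8.98 × 680/12080 = 0.5055 V.
Loaded: R_bot‖R_L = 539.5 Ω, giving V = 8.98 × 539.5/11940 = 0.4057 V.
Drop = (0.5055 − 0.4057) / 0.5055 = 19.7 %.

19.7 %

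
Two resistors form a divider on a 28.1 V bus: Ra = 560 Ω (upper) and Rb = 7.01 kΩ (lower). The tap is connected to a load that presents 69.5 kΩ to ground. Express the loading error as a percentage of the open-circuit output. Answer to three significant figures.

0.741 %

The divider's output (Thévenin) resistance is Ra‖Rb = 518.6 Ω.
Fractional drop under load = R_th/(R_th + R_L) = 518.6 / (518.6 + 69500) = 0.007406.
So the output falls by 0.741 %.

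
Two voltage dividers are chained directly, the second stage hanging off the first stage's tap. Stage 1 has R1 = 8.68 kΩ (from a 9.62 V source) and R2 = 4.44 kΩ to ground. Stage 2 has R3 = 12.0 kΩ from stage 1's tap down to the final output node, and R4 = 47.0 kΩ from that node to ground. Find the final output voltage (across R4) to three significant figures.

V_out ≈ 2.47 V

Stage 2 presents R3+R4 = 59.00 kΩ as a load on stage 1's tap.
Stage 1's lower leg becomes R2‖(R3+R4) = 4.129 kΩ, so V_mid = 9.62 × 4.129/12.81 = 3.101 V.
Stage 2 is itself unloaded: V_out = V_mid × R4/(R3+R4) = 3.101 × 47.0/59.00 = 2.47 V.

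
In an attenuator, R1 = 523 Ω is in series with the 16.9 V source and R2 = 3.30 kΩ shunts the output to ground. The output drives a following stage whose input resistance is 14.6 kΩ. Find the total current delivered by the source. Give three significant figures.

R2‖R_L = 2692 Ω, so the source sees R1 + R2‖R_L = 3215 Ω.
I = 16.9 V / 3215 Ω = 5.26 mA.

I ≈ 5.26 mA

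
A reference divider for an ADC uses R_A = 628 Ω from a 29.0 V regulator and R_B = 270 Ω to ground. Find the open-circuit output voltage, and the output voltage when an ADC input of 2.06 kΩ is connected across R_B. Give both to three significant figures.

Unloaded: 8.72 V; loaded: 7.99 V

Open-circuit: V = 29.0 × 270/(628 + 270) = 8.72 V.
With the load, R_B becomes R_B‖R_L = 238.7 Ω, so V = 29.0 × 238.7/866.7 = 7.99 V.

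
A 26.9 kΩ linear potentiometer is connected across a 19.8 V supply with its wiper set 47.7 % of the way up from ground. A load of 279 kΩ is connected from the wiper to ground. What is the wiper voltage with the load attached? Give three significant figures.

The wiper splits the pot into (1−α)R = 14.07 kΩ above and αR = 12.83 kΩ below.
Lower section ‖ load = 12.27 kΩ.
V_wiper = 19.8 × 12.27/(14.07 + 12.27) = 9.22 V.

V ≈ 9.22 V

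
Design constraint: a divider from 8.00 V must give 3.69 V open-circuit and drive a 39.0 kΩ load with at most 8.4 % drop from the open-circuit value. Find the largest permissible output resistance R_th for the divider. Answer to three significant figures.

Loading drop = R_th/(R_th + R_L) ≤ 0.0840, so R_th ≤ R_L · ε/(1−ε) = 39.0 kΩ × 0.0840/0.9160 = 3.58 kΩ.
(Any R1, R2 with R2/(R1+R2) = 0.461 and R1‖R2 ≤ 3.58 kΩ will meet the spec.)

R_th ≤ 3.58 kΩ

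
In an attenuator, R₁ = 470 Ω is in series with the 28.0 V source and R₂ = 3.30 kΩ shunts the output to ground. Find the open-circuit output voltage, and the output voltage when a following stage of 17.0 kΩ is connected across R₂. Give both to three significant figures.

Open-circuit: V = 28.0 × 3300/(470 + 3300) = 24.5 V.
With the load, R₂ becomes R₂‖R_L = 2764 Ω, so V = 28.0 × 2764/3234 = 23.9 V.

Unloaded: 24.5 V; loaded: 23.9 V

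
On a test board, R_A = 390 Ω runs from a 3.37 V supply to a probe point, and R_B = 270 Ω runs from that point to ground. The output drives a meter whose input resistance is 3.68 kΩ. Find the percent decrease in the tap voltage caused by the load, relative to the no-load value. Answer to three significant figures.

The divider's output (Thévenin) resistance is R_A‖R_B = 159.5 Ω.
Fractional drop under load = R_th/(R_th + R_L) = 159.5 / (159.5 + 3680) = 0.04155.
So the output falls by 4.16 %.

4.16 %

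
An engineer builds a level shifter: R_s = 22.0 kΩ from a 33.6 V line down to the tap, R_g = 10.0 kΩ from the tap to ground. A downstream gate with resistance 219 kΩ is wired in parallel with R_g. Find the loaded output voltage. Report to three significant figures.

The load sits in parallel with R_g: R_g‖R_L = (10.0 × 219) / (10.0 + 219) = 9.563 kΩ.
V_out = 33.6 × 9.563 / (22.0 + 9.563) = 33.6 × 9.563/31.56 = 10.2 V.
(Unloaded it would have been 10.5 V.)

V_out ≈ 10.2 V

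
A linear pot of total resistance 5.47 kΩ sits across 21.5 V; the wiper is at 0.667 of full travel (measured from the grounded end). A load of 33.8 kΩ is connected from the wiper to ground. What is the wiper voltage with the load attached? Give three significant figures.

The wiper splits the pot into (1−α)R = 1.822 kΩ above and αR = 3.648 kΩ below.
Lower section ‖ load = 3.293 kΩ.
V_wiper = 21.5 × 3.293/(1.822 + 3.293) = 13.8 V.

V ≈ 13.8 V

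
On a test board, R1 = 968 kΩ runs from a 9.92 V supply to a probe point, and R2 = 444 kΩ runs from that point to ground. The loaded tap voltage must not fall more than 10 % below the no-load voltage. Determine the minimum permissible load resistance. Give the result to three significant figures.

Output resistance R_th = R1‖R2 = (968 × 444)/1412 = 304.4 kΩ.
The fractional drop is R_th/(R_th + R_L); requiring this ≤ 0.100 gives R_L ≥ R_th(1/0.100 − 1) = 304.4 × 9.000 = 2.74 MΩ.

R_L(min) ≈ 2.74 MΩ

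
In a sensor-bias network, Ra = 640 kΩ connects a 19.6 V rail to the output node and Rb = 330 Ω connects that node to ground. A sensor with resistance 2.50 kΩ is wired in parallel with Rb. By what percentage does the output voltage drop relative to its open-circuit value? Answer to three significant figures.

11.7 %

The divider's output (Thévenin) resistance is Ra‖Rb = 329.8 Ω.
Fractional drop under load = R_th/(R_th + R_L) = 329.8 / (329.8 + 2500) = 0.1166.
So the output falls by 11.7 %.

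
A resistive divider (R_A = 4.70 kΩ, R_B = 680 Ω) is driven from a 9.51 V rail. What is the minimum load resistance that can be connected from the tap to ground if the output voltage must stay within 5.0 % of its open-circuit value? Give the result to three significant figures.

Output resistance R_th = R_A‖R_B = (4700 × 680)/5380 = 594.1 Ω.
The fractional drop is R_th/(R_th + R_L); requiring this ≤ 0.0500 gives R_L ≥ R_th(1/0.0500 − 1) = 594.1 × 19.00 = 11.3 kΩ.

R_L(min) ≈ 11.3 kΩ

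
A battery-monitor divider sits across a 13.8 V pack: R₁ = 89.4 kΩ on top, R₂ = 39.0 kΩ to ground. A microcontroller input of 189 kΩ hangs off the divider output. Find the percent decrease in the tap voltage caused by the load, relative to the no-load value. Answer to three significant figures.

The divider's output (Thévenin) resistance is R₁‖R₂ = 27.15 kΩ.
Fractional drop under load = R_th/(R_th + R_L) = 27.15 / (27.15 + 189) = 0.1256.
So the output falls by 12.6 %.

12.6 %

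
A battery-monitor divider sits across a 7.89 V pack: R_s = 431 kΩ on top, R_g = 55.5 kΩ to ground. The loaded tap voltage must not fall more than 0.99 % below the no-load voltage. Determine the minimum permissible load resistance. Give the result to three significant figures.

R_L(min) ≈ 4.92 MΩ

Output resistance R_th = R_s‖R_g = (431 × 55.5)/486.5 = 49.17 kΩ.
The fractional drop is R_th/(R_th + R_L); requiring this ≤ 0.00990 gives R_L ≥ R_th(1/0.00990 − 1) = 49.17 × 100.0 = 4.92 MΩ.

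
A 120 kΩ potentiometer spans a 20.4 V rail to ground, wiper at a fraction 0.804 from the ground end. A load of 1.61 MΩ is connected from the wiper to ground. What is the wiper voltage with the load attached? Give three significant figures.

V ≈ 16.2 V

The wiper splits the pot into (1−α)R = 23.52 kΩ above and αR = 96.48 kΩ below.
Lower section ‖ load = 91.03 kΩ.
V_wiper = 20.4 × 91.03/(23.52 + 91.03) = 16.2 V.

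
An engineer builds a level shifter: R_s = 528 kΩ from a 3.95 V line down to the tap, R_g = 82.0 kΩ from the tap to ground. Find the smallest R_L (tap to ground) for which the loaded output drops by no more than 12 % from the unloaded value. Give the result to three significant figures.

Output resistance R_th = R_s‖R_g = (528 × 82.0)/610.0 = 70.98 kΩ.
The fractional drop is R_th/(R_th + R_L); requiring this ≤ 0.120 gives R_L ≥ R_th(1/0.120 − 1) = 70.98 × 7.333 = 520 kΩ.

R_L(min) ≈ 520 kΩ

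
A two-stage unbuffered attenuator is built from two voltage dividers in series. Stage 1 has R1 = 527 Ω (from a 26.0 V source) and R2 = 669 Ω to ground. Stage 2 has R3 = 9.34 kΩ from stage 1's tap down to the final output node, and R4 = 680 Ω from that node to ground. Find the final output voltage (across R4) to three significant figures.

Stage 2 presents R3+R4 = 10020 Ω as a load on stage 1's tap.
Stage 1's lower leg becomes R2‖(R3+R4) = 627.1 Ω, so V_mid = 26.0 × 627.1/1154 = 14.13 V.
Stage 2 is itself unloaded: V_out = V_mid × R4/(R3+R4) = 14.13 × 680/10020 = 0.959 V.

V_out ≈ 0.959 V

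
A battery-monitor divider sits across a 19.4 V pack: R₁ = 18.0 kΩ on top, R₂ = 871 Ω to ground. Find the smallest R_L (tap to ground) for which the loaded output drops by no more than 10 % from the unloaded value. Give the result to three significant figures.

R_L(min) ≈ 7.48 kΩ

Output resistance R_th = R₁‖R₂ = (18000 × 871)/18870 = 830.8 Ω.
The fractional drop is R_th/(R_th + R_L); requiring this ≤ 0.100 gives R_L ≥ R_th(1/0.100 − 1) = 830.8 × 9.000 = 7.48 kΩ.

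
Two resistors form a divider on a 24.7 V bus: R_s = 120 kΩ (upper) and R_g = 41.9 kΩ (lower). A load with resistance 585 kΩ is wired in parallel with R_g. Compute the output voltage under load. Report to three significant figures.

The load sits in parallel with R_g: R_g‖R_L = (41.9 × 585) / (41.9 + 585) = 39.10 kΩ.
V_out = 24.7 × 39.10 / (120 + 39.10) = 24.7 × 39.10/159.1 = 6.07 V.

V_out ≈ 6.07 V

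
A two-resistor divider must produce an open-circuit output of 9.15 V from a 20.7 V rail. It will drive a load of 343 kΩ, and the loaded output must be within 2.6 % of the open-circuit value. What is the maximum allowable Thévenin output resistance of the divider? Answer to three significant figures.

Loading drop = R_th/(R_th + R_L) ≤ 0.0260, so R_th ≤ R_L · ε/(1−ε) = 343 kΩ × 0.0260/0.9740 = 9.16 kΩ.
(Any R1, R2 with R2/(R1+R2) = 0.442 and R1‖R2 ≤ 9.16 kΩ will meet the spec.)

R_th ≤ 9.16 kΩ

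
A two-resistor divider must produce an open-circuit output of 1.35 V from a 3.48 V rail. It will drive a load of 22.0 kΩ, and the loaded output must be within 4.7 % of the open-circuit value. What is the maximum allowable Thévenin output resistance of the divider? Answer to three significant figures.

R_th ≤ 1.08 kΩ

Loading drop = R_th/(R_th + R_L) ≤ 0.0470, so R_th ≤ R_L · ε/(1−ε) = 22.0 kΩ × 0.0470/0.9530 = 1.08 kΩ.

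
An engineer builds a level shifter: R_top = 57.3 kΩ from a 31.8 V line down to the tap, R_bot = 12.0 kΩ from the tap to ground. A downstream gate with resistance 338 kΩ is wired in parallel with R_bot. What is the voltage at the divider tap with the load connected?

V_out ≈ 5.35 V

The load sits in parallel with R_bot: R_bot‖R_L = (12.0 × 338) / (12.0 + 338) = 11.59 kΩ.
V_out = 31.8 × 11.59 / (57.3 + 11.59) = 31.8 × 11.59/68.89 = 5.35 V.
(Unloaded it would have been 5.51 V.)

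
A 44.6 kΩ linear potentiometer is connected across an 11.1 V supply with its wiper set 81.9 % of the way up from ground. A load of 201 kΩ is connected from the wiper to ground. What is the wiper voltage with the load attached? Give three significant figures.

The wiper splits the pot into (1−α)R = 8.073 kΩ above and αR = 36.53 kΩ below.
Lower section ‖ load = 30.91 kΩ.
V_wiper = 11.1 × 30.91/(8.073 + 30.91) = 8.80 V.

V ≈ 8.80 V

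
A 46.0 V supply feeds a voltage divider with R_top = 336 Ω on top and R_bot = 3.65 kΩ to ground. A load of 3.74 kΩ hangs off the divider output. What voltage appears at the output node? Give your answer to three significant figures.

The load sits in parallel with R_bot: R_bot‖R_L = (3650 × 3740) / (3650 + 3740) = 1847 Ω.
V_out = 46.0 × 1847 / (336 + 1847) = 46.0 × 1847/2183 = 38.9 V.
(Unloaded it would have been 42.1 V.)

V_out ≈ 38.9 V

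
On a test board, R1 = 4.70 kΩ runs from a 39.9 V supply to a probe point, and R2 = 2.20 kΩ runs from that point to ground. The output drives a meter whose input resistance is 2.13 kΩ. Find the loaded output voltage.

The load sits in parallel with R2: R2‖R_L = (2.20 × 2.13) / (2.20 + 2.13) = 1.082 kΩ.
V_out = 39.9 × 1.082 / (4.70 + 1.082) = 39.9 × 1.082/5.782 = 7.47 V.

V_out ≈ 7.47 V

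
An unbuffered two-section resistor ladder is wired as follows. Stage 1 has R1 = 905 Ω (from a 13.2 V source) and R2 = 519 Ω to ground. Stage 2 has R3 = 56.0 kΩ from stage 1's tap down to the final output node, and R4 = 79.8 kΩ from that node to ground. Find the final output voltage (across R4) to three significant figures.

V_out ≈ 2.82 V

Stage 2 presents R3+R4 = 135800 Ω as a load on stage 1's tap.
Stage 1's lower leg becomes R2‖(R3+R4) = 517.0 Ω, so V_mid = 13.2 × 517.0/1422 = 4.799 V.
Stage 2 is itself unloaded: V_out = V_mid × R4/(R3+R4) = 4.799 × 79800/135800 = 2.82 V.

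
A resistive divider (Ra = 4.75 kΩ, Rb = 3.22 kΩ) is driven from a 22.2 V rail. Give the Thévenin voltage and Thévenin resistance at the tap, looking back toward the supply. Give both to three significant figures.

V_th = 8.97 V, R_th = 1.92 kΩ

V_th is the open-circuit tap voltage: 22.2 × 3.22/(4.75 + 3.22) = 8.97 V.
With the supply zeroed, Ra and Rb appear in parallel from the tap: R_th = Ra‖Rb = (4.75 × 3.22)/7.970 = 1.92 kΩ.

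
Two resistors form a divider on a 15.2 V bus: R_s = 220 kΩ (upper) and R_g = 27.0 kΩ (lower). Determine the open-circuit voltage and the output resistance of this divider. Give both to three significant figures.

V_th = 1.66 V, R_th = 24.0 kΩ

V_th is the open-circuit tap voltage: 15.2 × 27.0/(220 + 27.0) = 1.66 V.
With the supply zeroed, R_s and R_g appear in parallel from the tap: R_th = R_s‖R_g = (220 × 27.0)/247.0 = 24.0 kΩ.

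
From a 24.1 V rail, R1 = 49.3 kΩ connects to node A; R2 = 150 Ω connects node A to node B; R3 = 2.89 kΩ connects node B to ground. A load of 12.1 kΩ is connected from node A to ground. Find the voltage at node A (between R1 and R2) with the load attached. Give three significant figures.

V ≈ 1.13 V

Below node A the series string R2+R3 = 3040 Ω sits in parallel with the 12100 Ω load: 2430 Ω.
V_A = 24.1 × 2430/(49300 + 2430) = 1.13 V.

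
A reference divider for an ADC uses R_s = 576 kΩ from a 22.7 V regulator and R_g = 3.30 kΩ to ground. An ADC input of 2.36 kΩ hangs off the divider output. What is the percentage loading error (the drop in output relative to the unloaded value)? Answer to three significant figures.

58.2 %

The divider's output (Thévenin) resistance is R_s‖R_g = 3.281 kΩ.
Fractional drop under load = R_th/(R_th + R_L) = 3.281 / (3.281 + 2.36) = 0.5816.
So the output falls by 58.2 %.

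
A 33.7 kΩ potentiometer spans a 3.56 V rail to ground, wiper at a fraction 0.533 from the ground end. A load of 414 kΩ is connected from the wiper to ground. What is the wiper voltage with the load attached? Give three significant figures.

The wiper splits the pot into (1−α)R = 15.74 kΩ above and αR = 17.96 kΩ below.
Lower section ‖ load = 17.22 kΩ.
V_wiper = 3.56 × 17.22/(15.74 + 17.22) = 1.86 V.

V ≈ 1.86 V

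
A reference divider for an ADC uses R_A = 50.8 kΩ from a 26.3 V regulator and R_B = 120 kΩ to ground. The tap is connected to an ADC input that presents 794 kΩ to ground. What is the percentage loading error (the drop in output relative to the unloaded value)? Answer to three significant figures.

4.30 %

The divider's output (Thévenin) resistance is R_A‖R_B = 35.69 kΩ.
Fractional drop under load = R_th/(R_th + R_L) = 35.69 / (35.69 + 794) = 0.04302.
So the output falls by 4.30 %.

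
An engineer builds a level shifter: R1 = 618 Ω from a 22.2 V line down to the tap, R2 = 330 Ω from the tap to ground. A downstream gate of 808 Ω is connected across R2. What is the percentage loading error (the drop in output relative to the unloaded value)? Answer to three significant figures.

The divider's output (Thévenin) resistance is R1‖R2 = 215.1 Ω.
Fractional drop under load = R_th/(R_th + R_L) = 215.1 / (215.1 + 808) = 0.2103.
So the output falls by 21.0 %.

21.0 %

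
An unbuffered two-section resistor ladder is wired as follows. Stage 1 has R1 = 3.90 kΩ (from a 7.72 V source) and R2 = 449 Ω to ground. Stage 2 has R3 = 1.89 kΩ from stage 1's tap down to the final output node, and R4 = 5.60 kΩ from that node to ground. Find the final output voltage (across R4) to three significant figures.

Stage 2 presents R3+R4 = 7490 Ω as a load on stage 1's tap.
Stage 1's lower leg becomes R2‖(R3+R4) = 423.6 Ω, so V_mid = 7.72 × 423.6/4324 = 0.7564 V.
Stage 2 is itself unloaded: V_out = V_mid × R4/(R3+R4) = 0.7564 × 5600/7490 = 0.566 V.

V_out ≈ 0.566 V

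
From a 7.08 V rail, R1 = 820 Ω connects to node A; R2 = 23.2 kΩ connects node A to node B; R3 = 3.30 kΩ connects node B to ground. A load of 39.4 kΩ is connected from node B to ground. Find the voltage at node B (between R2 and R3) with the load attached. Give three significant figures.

V ≈ 0.797 V

At node B, R3 is in parallel with the load: R3‖R_L = 3045 Ω.
Below node A the resistance is R2 + (R3‖R_L) = 26240 Ω, so V_A = 7.08 × 26240/27060 = 6.865 V.
Then V_B = V_A × (R3‖R_L)/(R2 + R3‖R_L) = 6.865 × 3045/26240 = 0.797 V.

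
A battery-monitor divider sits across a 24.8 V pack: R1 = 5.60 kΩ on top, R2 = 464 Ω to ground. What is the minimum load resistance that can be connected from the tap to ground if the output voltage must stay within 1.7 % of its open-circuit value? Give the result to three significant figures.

Output resistance R_th = R1‖R2 = (5600 × 464)/6064 = 428.5 Ω.
The fractional drop is R_th/(R_th + R_L); requiring this ≤ 0.0170 gives R_L ≥ R_th(1/0.0170 − 1) = 428.5 × 57.82 = 24.8 kΩ.

R_L(min) ≈ 24.8 kΩ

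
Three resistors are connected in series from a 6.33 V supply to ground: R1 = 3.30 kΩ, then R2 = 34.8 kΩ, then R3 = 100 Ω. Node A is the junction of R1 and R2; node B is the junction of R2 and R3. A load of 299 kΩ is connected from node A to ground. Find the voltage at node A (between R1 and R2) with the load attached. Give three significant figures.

Below node A the series string R2+R3 = 34900 Ω sits in parallel with the 299000 Ω load: 31250 Ω.
V_A = 6.33 × 31250/(3300 + 31250) = 5.73 V.

V ≈ 5.73 V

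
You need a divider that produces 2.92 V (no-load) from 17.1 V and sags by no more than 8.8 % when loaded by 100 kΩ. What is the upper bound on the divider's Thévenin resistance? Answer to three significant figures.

R_th ≤ 9.65 kΩ

Loading drop = R_th/(R_th + R_L) ≤ 0.0880, so R_th ≤ R_L · ε/(1−ε) = 100 kΩ × 0.0880/0.9120 = 9.65 kΩ.
(Any R1, R2 with R2/(R1+R2) = 0.171 and R1‖R2 ≤ 9.65 kΩ will meet the spec.)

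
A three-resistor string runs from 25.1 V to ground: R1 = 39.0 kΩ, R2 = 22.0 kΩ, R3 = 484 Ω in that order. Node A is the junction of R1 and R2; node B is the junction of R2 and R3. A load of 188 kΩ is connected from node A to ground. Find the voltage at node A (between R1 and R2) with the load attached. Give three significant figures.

V ≈ 8.53 V

Below node A the series string R2+R3 = 22480 Ω sits in parallel with the 188000 Ω load: 20080 Ω.
V_A = 25.1 × 20080/(39000 + 20080) = 8.53 V.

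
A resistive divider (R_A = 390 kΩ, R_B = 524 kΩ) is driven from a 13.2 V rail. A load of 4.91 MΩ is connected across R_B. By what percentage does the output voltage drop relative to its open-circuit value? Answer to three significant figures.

4.36 %

The divider's output (Thévenin) resistance is R_A‖R_B = 223.6 kΩ.
Fractional drop under load = R_th/(R_th + R_L) = 223.6 / (223.6 + 4910) = 0.04355.
So the output falls by 4.36 %.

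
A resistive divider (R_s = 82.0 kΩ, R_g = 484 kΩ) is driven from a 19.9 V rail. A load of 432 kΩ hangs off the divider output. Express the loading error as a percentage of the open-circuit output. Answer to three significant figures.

Unloaded V = 19.9 × 484/566.0 = 17.017 V.
Loaded: R_g‖R_L = 228.3 kΩ, giving V = 19.9 × 228.3/310.3 = 14.641 V.
Drop = (17.017 − 14.641) / 17.017 = 14.0 %.

14.0 %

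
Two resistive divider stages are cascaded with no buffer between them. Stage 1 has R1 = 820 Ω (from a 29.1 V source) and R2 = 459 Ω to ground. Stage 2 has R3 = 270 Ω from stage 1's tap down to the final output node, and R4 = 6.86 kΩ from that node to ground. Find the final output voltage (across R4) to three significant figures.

V_out ≈ 9.65 V

Stage 2 presents R3+R4 = 7130 Ω as a load on stage 1's tap.
Stage 1's lower leg becomes R2‖(R3+R4) = 431.2 Ω, so V_mid = 29.1 × 431.2/1251 = 10.03 V.
Stage 2 is itself unloaded: V_out = V_mid × R4/(R3+R4) = 10.03 × 6860/7130 = 9.65 V.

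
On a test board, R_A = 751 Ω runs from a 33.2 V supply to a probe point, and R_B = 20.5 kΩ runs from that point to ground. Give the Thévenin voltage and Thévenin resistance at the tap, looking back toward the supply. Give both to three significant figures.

V_th = 32.0 V, R_th = 724 Ω

V_th is the open-circuit tap voltage: 33.2 × 20500/(751 + 20500) = 32.0 V.
With the supply zeroed, R_A and R_B appear in parallel from the tap: R_th = R_A‖R_B = (751 × 20500)/21250 = 724 Ω.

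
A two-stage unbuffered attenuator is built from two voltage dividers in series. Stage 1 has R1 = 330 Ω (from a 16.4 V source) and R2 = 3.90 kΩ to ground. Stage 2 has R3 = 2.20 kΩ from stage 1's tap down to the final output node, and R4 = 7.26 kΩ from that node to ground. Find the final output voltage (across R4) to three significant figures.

Stage 2 presents R3+R4 = 9460 Ω as a load on stage 1's tap.
Stage 1's lower leg becomes R2‖(R3+R4) = 2762 Ω, so V_mid = 16.4 × 2762/3092 = 14.65 V.
Stage 2 is itself unloaded: V_out = V_mid × R4/(R3+R4) = 14.65 × 7260/9460 = 11.2 V.

V_out ≈ 11.2 V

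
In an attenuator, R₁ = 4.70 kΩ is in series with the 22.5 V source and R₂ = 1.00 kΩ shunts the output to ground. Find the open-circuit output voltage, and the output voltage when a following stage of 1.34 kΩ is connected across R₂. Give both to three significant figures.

Unloaded: 3.95 V; loaded: 2.44 V

Open-circuit: V = 22.5 × 1.00/(4.70 + 1.00) = 3.95 V.
With the load, R₂ becomes R₂‖R_L = 0.5726 kΩ, so V = 22.5 × 0.5726/5.273 = 2.44 V.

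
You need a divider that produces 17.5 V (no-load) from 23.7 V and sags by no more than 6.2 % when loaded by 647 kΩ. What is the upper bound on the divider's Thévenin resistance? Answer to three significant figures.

Loading drop = R_th/(R_th + R_L) ≤ 0.0620, so R_th ≤ R_L · ε/(1−ε) = 647 kΩ × 0.0620/0.9380 = 42.8 kΩ.
(Any R1, R2 with R2/(R1+R2) = 0.738 and R1‖R2 ≤ 42.8 kΩ will meet the spec.)

R_th ≤ 42.8 kΩ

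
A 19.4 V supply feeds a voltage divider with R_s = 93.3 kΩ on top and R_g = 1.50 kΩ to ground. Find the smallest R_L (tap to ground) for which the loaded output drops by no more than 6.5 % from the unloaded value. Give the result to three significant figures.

Output resistance R_th = R_s‖R_g = (93.3 × 1.50)/94.80 = 1.476 kΩ.
The fractional drop is R_th/(R_th + R_L); requiring this ≤ 0.0650 gives R_L ≥ R_th(1/0.0650 − 1) = 1.476 × 14.38 = 21.2 kΩ.

R_L(min) ≈ 21.2 kΩ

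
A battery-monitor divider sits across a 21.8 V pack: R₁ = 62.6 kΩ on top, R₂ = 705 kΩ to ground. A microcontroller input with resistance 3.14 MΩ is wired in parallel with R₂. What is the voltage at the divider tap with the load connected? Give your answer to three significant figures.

V_out ≈ 19.7 V

The load sits in parallel with R₂: R₂‖R_L = (705 × 3140) / (705 + 3140) = 575.7 kΩ.
V_out = 21.8 × 575.7 / (62.6 + 575.7) = 21.8 × 575.7/638.3 = 19.7 V.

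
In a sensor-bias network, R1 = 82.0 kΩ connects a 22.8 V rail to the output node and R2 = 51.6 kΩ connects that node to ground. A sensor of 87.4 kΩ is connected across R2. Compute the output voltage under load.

The load sits in parallel with R2: R2‖R_L = (51.6 × 87.4) / (51.6 + 87.4) = 32.44 kΩ.
V_out = 22.8 × 32.44 / (82.0 + 32.44) = 22.8 × 32.44/114.4 = 6.46 V.

V_out ≈ 6.46 V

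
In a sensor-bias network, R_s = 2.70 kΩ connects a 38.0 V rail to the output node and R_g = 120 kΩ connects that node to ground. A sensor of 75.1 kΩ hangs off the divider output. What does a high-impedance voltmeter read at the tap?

The load sits in parallel with R_g: R_g‖R_L = (120 × 75.1) / (120 + 75.1) = 46.19 kΩ.
V_out = 38.0 × 46.19 / (2.70 + 46.19) = 38.0 × 46.19/48.89 = 35.9 V.

V_out ≈ 35.9 V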